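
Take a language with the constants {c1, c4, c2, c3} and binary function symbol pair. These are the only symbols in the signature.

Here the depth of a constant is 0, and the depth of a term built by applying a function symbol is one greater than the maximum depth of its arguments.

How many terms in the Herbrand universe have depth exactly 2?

If N_k denotes the number of depth-≤k ground terms, the 4 constants give N_0 = 4, and each function symbol of arity r contributes N_{k-1}^r new terms at level k: N_k = 4 + N_{k-1}^2.
N_0 = 4
N_1 = 4 + 4^2 = 20
N_2 = 4 + 20^2 = 404
Terms of depth exactly 2: N_2 − N_1 = 404 − 20 = 384.

384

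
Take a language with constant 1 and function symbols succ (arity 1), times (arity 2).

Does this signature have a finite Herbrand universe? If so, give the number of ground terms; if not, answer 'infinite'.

The signature has at least one function symbol (succ, arity 1) and at least one constant (1).
Iterating succ gives infinitely many distinct ground terms: 1, succ(1), succ(succ(1)), ...
So the Herbrand universe is infinite.

infinite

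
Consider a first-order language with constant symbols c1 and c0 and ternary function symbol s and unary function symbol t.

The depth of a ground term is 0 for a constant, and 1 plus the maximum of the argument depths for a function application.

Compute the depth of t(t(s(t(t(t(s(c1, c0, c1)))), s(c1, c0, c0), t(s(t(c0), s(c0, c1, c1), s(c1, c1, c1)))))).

depth(s(c1, c0, c1)) = 1 + max(0, 0, 0) = 1
depth(t(s(c1, c0, c1))) = 1 + depth(s(c1, c0, c1)) = 1 + 1 = 2
depth(t(t(s(c1, c0, c1)))) = 1 + depth(t(s(c1, c0, c1))) = 1 + 2 = 3
depth(t(t(t(s(c1, c0, c1))))) = 1 + depth(t(t(s(c1, c0, c1)))) = 1 + 3 = 4
depth(s(c1, c0, c0)) = 1 + max(0, 0, 0) = 1
depth(t(c0)) = 1 + depth(c0) = 1 + 0 = 1
depth(s(c0, c1, c1)) = 1 + max(0, 0, 0) = 1
depth(s(c1, c1, c1)) = 1 + max(0, 0, 0) = 1
depth(s(t(c0), s(c0, c1, c1), s(c1, c1, c1))) = 1 + max(1, 1, 1) = 2
depth(t(s(t(c0), s(c0, c1, c1), s(c1, c1, c1)))) = 1 + depth(s(t(c0), s(c0, c1, c1), s(c1, c1, c1))) = 1 + 2 = 3
depth(s(t(t(t(s(c1, c0, c1)))), s(c1, c0, c0), t(s(t(c0), s(c0, c1, c1), s(c1, c1, c1))))) = 1 + max(4, 1, 3) = 5
depth(t(s(t(t(t(s(c1, c0, c1)))), s(c1, c0, c0), t(s(t(c0), s(c0, c1, c1), s(c1, c1, c1)))))) = 1 + depth(s(t(t(t(s(c1, c0, c1)))), s(c1, c0, c0), t(s(t(c0), s(c0, c1, c1), s(c1, c1, c1))))) = 1 + 5 = 6
depth(t(t(s(t(t(t(s(c1, c0, c1)))), s(c1, c0, c0), t(s(t(c0), s(c0, c1, c1), s(c1, c1, c1))))))) = 1 + depth(t(s(t(t(t(s(c1, c0, c1)))), s(c1, c0, c0), t(s(t(c0), s(c0, c1, c1), s(c1, c1, c1)))))) = 1 + 6 = 7

7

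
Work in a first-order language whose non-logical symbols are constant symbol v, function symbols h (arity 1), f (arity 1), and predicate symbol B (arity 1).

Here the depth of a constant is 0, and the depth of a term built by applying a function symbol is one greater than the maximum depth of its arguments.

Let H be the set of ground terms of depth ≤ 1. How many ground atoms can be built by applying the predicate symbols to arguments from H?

First count ground terms of depth ≤ 1.
Write N_k for the number of ground terms of depth ≤ k. A term of depth ≤ k is either a constant or a function symbol applied to arguments of depth ≤ k−1, so N_k = 1 + N_{k-1} + N_{k-1}.
N_0 = 1
N_1 = 1 + 1 + 1 = 3
So |H| = 3.
Each predicate of arity r yields |H|^r ground atoms (one per choice of an r-tuple from H):
  B: 3
Total ground atoms: 3.

3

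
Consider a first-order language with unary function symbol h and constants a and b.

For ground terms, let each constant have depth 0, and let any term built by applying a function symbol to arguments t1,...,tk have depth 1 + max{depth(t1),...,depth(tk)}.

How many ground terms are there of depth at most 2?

Let N_k count ground terms of depth at most k. Each non-constant term of depth ≤ k is some function symbol applied to depth-≤(k−1) arguments, giving N_k = 2 + N_{k-1}.
N_0 = 2
N_1 = 2 + 2 = 4
N_2 = 2 + 4 = 6

6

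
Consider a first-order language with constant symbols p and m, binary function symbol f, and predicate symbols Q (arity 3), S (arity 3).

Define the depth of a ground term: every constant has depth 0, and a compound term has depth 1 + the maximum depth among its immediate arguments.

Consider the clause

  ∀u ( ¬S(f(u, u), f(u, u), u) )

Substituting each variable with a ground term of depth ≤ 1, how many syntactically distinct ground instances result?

Ground terms of depth ≤ 1:
  Let N_k = |{terms of depth ≤ k}|. Then N_0 = 2 and N_k = 2 + N_{k-1}^2 for k ≥ 1 (one summand per function symbol, arity giving the exponent).
  N_0 = 2
  N_1 = 2 + 2^2 = 6
So there are 6 ground terms available for substitution.
The body mentions the single quantified variable u; since ground terms form a free algebra, no two substitutions collapse to the same formula.
Number of ground instances = 6.

6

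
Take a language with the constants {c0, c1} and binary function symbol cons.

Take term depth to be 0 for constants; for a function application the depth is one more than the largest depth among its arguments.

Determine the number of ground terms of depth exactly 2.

32

Write N_k for the number of ground terms of depth ≤ k. A term of depth ≤ k is either a constant or a function symbol applied to arguments of depth ≤ k−1, so N_k = 2 + N_{k-1}^2.
N_0 = 2
N_1 = 2 + 2^2 = 6
N_2 = 2 + 6^2 = 38
Terms of depth exactly 2: N_2 − N_1 = 38 − 6 = 32.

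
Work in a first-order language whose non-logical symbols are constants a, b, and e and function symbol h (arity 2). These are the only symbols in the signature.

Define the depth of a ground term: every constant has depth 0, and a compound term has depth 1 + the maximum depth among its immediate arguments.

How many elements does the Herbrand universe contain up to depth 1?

Let N_k count ground terms of depth at most k. Each non-constant term of depth ≤ k is some function symbol applied to depth-≤(k−1) arguments, giving N_k = 3 + N_{k-1}^2.
N_0 = 3
N_1 = 3 + 3^2 = 12

12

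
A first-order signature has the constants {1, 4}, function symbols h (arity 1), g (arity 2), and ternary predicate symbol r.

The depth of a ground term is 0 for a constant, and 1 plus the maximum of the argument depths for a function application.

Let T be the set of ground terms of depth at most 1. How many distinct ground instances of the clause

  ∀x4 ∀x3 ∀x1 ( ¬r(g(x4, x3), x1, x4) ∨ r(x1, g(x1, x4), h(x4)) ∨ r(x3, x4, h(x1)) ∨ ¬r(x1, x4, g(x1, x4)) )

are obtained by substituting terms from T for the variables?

512

Ground terms of depth ≤ 1:
  Let N_k count ground terms of depth at most k. Each non-constant term of depth ≤ k is some function symbol applied to depth-≤(k−1) arguments, giving N_k = 2 + N_{k-1} + N_{k-1}^2.
  N_0 = 2
  N_1 = 2 + 2 + 2^2 = 8
  Explicitly: 1, 4, h(1), h(4), g(1, 1), g(1, 4), g(4, 1), g(4, 4).
So there are 8 ground terms available for substitution.
The body mentions every one of the 3 quantified variables; since ground terms form a free algebra, no two substitutions collapse to the same formula.
Number of ground instances = 8^3 = 512.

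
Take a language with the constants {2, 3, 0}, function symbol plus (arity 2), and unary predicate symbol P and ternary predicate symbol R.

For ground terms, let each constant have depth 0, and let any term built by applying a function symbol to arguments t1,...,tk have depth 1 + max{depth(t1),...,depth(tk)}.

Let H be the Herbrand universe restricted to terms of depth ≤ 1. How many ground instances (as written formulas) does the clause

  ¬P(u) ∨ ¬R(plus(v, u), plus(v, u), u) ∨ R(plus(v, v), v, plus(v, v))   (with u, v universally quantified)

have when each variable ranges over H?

144

Ground terms of depth ≤ 1:
  Write N_k for the number of ground terms of depth ≤ k. A term of depth ≤ k is either a constant or a function symbol applied to arguments of depth ≤ k−1, so N_k = 3 + N_{k-1}^2.
  N_0 = 3
  N_1 = 3 + 3^2 = 12
So there are 12 ground terms available for substitution.
Each of u, v ranges independently over the available ground terms, and distinct assignments produce distinct instances.
Number of ground instances = 12^2 = 144.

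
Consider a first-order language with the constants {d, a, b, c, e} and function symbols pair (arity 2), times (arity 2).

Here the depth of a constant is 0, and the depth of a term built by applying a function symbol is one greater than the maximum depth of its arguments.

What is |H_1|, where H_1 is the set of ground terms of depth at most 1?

55

Let N_k count ground terms of depth at most k. Each non-constant term of depth ≤ k is some function symbol applied to depth-≤(k−1) arguments, giving N_k = 5 + N_{k-1}^2 + N_{k-1}^2.
N_0 = 5
N_1 = 5 + 5^2 + 5^2 = 55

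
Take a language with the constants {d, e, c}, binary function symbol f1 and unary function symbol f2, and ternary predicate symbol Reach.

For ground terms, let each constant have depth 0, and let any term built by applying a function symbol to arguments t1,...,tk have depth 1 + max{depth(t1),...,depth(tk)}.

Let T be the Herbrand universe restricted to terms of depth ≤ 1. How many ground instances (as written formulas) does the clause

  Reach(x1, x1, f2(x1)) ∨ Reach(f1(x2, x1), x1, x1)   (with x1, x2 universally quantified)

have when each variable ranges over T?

Ground terms of depth ≤ 1:
  Count level by level. With function symbols f1/2, f2/1, the terms of depth ≤ k are the 3 constants together with each function applied to depth-≤(k−1) tuples, so N_k = 3 + N_{k-1}^2 + N_{k-1}.
  N_0 = 3
  N_1 = 3 + 3^2 + 3 = 15
So there are 15 ground terms available for substitution.
The body mentions every one of the 2 quantified variables; since ground terms form a free algebra, no two substitutions collapse to the same formula.
Number of ground instances = 15^2 = 225.

225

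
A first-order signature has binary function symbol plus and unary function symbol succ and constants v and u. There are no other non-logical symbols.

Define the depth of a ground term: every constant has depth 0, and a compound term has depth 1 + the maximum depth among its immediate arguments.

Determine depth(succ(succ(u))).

depth(succ(u)) = 1 + depth(u) = 1 + 0 = 1
depth(succ(succ(u))) = 1 + depth(succ(u)) = 1 + 1 = 2

2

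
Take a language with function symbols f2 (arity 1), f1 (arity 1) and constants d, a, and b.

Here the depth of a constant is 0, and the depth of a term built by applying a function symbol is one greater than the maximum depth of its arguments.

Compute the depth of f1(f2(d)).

depth(f2(d)) = 1 + depth(d) = 1 + 0 = 1
depth(f1(f2(d))) = 1 + depth(f2(d)) = 1 + 1 = 2

2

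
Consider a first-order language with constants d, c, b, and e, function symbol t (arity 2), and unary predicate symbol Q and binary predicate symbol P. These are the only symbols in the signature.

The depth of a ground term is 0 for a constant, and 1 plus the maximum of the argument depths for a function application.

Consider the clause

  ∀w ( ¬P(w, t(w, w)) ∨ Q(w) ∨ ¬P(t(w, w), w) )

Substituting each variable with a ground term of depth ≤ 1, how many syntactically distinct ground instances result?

Ground terms of depth ≤ 1:
  If N_k denotes the number of depth-≤k ground terms, the 4 constants give N_0 = 4, and each function symbol of arity r contributes N_{k-1}^r new terms at level k: N_k = 4 + N_{k-1}^2.
  N_0 = 4
  N_1 = 4 + 4^2 = 20
So there are 20 ground terms available for substitution.
The body mentions the single quantified variable w; since ground terms form a free algebra, no two substitutions collapse to the same formula.
Number of ground instances = 20.

20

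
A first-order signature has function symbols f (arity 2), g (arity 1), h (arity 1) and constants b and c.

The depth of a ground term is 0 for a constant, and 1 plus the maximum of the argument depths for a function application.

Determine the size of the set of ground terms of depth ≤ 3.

Let N_k count ground terms of depth at most k. Each non-constant term of depth ≤ k is some function symbol applied to depth-≤(k−1) arguments, giving N_k = 2 + N_{k-1}^2 + N_{k-1} + N_{k-1}.
N_0 = 2
N_1 = 2 + 2^2 + 2 + 2 = 10
N_2 = 2 + 10^2 + 10 + 10 = 122
N_3 = 2 + 122^2 + 122 + 122 = 15130

15130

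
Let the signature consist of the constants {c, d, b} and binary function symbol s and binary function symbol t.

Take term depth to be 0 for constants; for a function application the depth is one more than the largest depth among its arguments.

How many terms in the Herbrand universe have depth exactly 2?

If N_k denotes the number of depth-≤k ground terms, the 3 constants give N_0 = 3, and each function symbol of arity r contributes N_{k-1}^r new terms at level k: N_k = 3 + N_{k-1}^2 + N_{k-1}^2.
N_0 = 3
N_1 = 3 + 3^2 + 3^2 = 21
N_2 = 3 + 21^2 + 21^2 = 885
Terms of depth exactly 2: N_2 − N_1 = 885 − 21 = 864.

864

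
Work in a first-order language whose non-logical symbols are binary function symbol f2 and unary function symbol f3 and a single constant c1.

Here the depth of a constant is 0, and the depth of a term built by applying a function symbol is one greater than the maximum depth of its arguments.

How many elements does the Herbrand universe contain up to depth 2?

Count level by level. With function symbols f2/2, f3/1, the terms of depth ≤ k are the 1 constant together with each function applied to depth-≤(k−1) tuples, so N_k = 1 + N_{k-1}^2 + N_{k-1}.
N_0 = 1
N_1 = 1 + 1^2 + 1 = 3
N_2 = 1 + 3^2 + 3 = 13

13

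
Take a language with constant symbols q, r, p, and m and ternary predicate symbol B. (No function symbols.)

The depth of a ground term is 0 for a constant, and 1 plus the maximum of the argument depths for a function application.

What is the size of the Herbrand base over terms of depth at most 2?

First count ground terms of depth ≤ 2.
With no function symbols every ground term is a constant, so there are exactly 4 ground terms at every depth bound.
N_0 = 4
N_1 = 4
N_2 = 4
Explicitly: q, r, p, m.
So |H| = 4.
A ground atom is a predicate applied to a tuple of terms from H, so the count is the sum over predicates of |H|^arity:
  B: 4^3 = 64
Total ground atoms: 64.

64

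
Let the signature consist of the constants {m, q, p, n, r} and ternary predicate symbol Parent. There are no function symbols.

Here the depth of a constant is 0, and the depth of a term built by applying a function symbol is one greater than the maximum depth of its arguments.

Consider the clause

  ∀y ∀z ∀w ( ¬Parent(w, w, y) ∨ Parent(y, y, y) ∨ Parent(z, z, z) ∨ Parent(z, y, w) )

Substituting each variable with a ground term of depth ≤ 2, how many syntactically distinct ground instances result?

125

Ground terms of depth ≤ 2:
  With no function symbols every ground term is a constant, so there are exactly 5 ground terms at every depth bound.
  N_0 = 5
  N_1 = 5
  N_2 = 5
  Explicitly: m, q, p, n, r.
So there are 5 ground terms available for substitution.
Each of y, z, w ranges independently over the available ground terms, and distinct assignments produce distinct instances.
Number of ground instances = 5^3 = 125.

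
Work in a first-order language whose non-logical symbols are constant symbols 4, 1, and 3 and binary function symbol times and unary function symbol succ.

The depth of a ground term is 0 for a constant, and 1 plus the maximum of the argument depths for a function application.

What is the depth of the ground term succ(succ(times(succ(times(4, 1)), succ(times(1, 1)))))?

depth(times(4, 1)) = 1 + max(0, 0) = 1
depth(succ(times(4, 1))) = 1 + depth(times(4, 1)) = 1 + 1 = 2
depth(times(1, 1)) = 1 + max(0, 0) = 1
depth(succ(times(1, 1))) = 1 + depth(times(1, 1)) = 1 + 1 = 2
depth(times(succ(times(4, 1)), succ(times(1, 1)))) = 1 + max(2, 2) = 3
depth(succ(times(succ(times(4, 1)), succ(times(1, 1))))) = 1 + depth(times(succ(times(4, 1)), succ(times(1, 1)))) = 1 + 3 = 4
depth(succ(succ(times(succ(times(4, 1)), succ(times(1, 1)))))) = 1 + depth(succ(times(succ(times(4, 1)), succ(times(1, 1))))) = 1 + 4 = 5

5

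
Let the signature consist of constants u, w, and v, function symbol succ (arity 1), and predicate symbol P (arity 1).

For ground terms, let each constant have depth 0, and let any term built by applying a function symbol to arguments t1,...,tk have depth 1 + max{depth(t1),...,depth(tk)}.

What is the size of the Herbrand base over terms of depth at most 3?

12

First count ground terms of depth ≤ 3.
If N_k denotes the number of depth-≤k ground terms, the 3 constants give N_0 = 3, and each function symbol of arity r contributes N_{k-1}^r new terms at level k: N_k = 3 + N_{k-1}.
N_0 = 3
N_1 = 3 + 3 = 6
N_2 = 3 + 6 = 9
N_3 = 3 + 9 = 12
Explicitly: u, w, v, succ(u), succ(w), succ(v), succ(succ(u)), succ(succ(w)), succ(succ(v)), succ(succ(succ(u))), succ(succ(succ(w))), succ(succ(succ(v))).
So |H| = 12.
A ground atom is a predicate applied to a tuple of terms from H, so the count is the sum over predicates of |H|^arity:
  P: 12
Total ground atoms: 12.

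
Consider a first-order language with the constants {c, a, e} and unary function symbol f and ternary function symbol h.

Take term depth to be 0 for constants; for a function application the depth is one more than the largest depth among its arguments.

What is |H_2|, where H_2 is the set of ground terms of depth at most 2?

35973

Let N_k count ground terms of depth at most k. Each non-constant term of depth ≤ k is some function symbol applied to depth-≤(k−1) arguments, giving N_k = 3 + N_{k-1} + N_{k-1}^3.
N_0 = 3
N_1 = 3 + 3 + 3^3 = 33
N_2 = 3 + 33 + 33^3 = 35973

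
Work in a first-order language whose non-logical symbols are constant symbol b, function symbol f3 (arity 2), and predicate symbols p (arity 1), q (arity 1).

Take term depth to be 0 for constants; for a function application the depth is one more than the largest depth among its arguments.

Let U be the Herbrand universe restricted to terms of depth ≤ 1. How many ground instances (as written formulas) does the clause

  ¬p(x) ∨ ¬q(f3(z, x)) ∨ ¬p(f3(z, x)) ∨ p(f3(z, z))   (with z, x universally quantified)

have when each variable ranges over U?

4

Ground terms of depth ≤ 1:
  Let N_k = |{terms of depth ≤ k}|. Then N_0 = 1 and N_k = 1 + N_{k-1}^2 for k ≥ 1 (one summand per function symbol, arity giving the exponent).
  N_0 = 1
  N_1 = 1 + 1^2 = 2
So there are 2 ground terms available for substitution.
There are 2 variables to instantiate (z, x), each occurring in at least one literal, so different choices give different ground instances.
Number of ground instances = 2^2 = 4.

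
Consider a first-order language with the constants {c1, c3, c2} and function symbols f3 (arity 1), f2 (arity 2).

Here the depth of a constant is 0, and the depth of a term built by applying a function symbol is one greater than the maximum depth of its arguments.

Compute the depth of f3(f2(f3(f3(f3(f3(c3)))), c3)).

6

depth(f3(c3)) = 1 + depth(c3) = 1 + 0 = 1
depth(f3(f3(c3))) = 1 + depth(f3(c3)) = 1 + 1 = 2
depth(f3(f3(f3(c3)))) = 1 + depth(f3(f3(c3))) = 1 + 2 = 3
depth(f3(f3(f3(f3(c3))))) = 1 + depth(f3(f3(f3(c3)))) = 1 + 3 = 4
depth(f2(f3(f3(f3(f3(c3)))), c3)) = 1 + max(4, 0) = 5
depth(f3(f2(f3(f3(f3(f3(c3)))), c3))) = 1 + depth(f2(f3(f3(f3(f3(c3)))), c3)) = 1 + 5 = 6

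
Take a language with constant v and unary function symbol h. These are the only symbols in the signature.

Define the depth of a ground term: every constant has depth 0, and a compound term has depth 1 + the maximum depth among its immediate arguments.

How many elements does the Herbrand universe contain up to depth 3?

Write N_k for the number of ground terms of depth ≤ k. A term of depth ≤ k is either a constant or a function symbol applied to arguments of depth ≤ k−1, so N_k = 1 + N_{k-1}.
N_0 = 1
N_1 = 1 + 1 = 2
N_2 = 1 + 2 = 3
N_3 = 1 + 3 = 4

4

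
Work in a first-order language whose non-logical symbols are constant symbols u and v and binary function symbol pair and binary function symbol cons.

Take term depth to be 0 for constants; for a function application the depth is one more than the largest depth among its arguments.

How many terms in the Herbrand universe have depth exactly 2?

Count level by level. With function symbols pair/2, cons/2, the terms of depth ≤ k are the 2 constants together with each function applied to depth-≤(k−1) tuples, so N_k = 2 + N_{k-1}^2 + N_{k-1}^2.
N_0 = 2
N_1 = 2 + 2^2 + 2^2 = 10
N_2 = 2 + 10^2 + 10^2 = 202
Terms of depth exactly 2: N_2 − N_1 = 202 − 10 = 192.

192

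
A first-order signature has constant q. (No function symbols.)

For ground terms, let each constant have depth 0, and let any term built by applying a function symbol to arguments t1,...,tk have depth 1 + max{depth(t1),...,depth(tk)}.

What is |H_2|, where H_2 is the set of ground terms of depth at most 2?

1

With no function symbols every ground term is a constant, so there is exactly 1 ground term at every depth bound.
N_0 = 1
N_1 = 1
N_2 = 1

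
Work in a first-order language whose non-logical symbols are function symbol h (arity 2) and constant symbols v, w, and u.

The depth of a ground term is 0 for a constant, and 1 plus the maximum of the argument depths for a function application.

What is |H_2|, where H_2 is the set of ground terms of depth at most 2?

147

Write N_k for the number of ground terms of depth ≤ k. A term of depth ≤ k is either a constant or a function symbol applied to arguments of depth ≤ k−1, so N_k = 3 + N_{k-1}^2.
N_0 = 3
N_1 = 3 + 3^2 = 12
N_2 = 3 + 12^2 = 147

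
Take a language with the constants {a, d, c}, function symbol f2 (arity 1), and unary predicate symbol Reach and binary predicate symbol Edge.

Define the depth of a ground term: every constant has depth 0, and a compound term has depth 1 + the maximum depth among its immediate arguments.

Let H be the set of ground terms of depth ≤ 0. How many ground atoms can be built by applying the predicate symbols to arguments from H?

12

First count ground terms of depth ≤ 0.
Let N_k = |{terms of depth ≤ k}|. Then N_0 = 3 and N_k = 3 + N_{k-1} for k ≥ 1 (one summand per function symbol, arity giving the exponent).
N_0 = 3
Explicitly: a, d, c.
So |H| = 3.
For each predicate symbol, the number of ground atoms is |H| raised to its arity; summing:
  Reach: 3;  Edge: 3^2 = 9
Total ground atoms: 3 + 9 = 12.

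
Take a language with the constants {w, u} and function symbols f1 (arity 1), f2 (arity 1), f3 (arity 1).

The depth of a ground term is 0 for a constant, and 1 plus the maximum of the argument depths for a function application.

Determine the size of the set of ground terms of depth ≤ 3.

80

Let N_k count ground terms of depth at most k. Each non-constant term of depth ≤ k is some function symbol applied to depth-≤(k−1) arguments, giving N_k = 2 + N_{k-1} + N_{k-1} + N_{k-1}.
N_0 = 2
N_1 = 2 + 2 + 2 + 2 = 8
N_2 = 2 + 8 + 8 + 8 = 26
N_3 = 2 + 26 + 26 + 26 = 80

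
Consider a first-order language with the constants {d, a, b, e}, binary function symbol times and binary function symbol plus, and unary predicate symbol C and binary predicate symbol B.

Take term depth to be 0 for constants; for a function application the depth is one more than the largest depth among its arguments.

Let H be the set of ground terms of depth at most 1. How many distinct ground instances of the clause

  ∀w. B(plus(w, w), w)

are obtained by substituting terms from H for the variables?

36

Ground terms of depth ≤ 1:
  Let N_k count ground terms of depth at most k. Each non-constant term of depth ≤ k is some function symbol applied to depth-≤(k−1) arguments, giving N_k = 4 + N_{k-1}^2 + N_{k-1}^2.
  N_0 = 4
  N_1 = 4 + 4^2 + 4^2 = 36
So there are 36 ground terms available for substitution.
The variable w ranges independently over the available ground terms, and distinct assignments produce distinct instances.
Number of ground instances = 36.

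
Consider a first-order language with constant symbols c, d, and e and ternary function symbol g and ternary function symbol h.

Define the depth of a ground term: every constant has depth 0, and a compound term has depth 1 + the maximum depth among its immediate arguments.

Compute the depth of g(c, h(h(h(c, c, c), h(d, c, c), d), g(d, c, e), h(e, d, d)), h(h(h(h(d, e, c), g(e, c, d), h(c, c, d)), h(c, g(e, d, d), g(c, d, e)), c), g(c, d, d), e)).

depth(h(c, c, c)) = 1 + max(0, 0, 0) = 1
depth(h(d, c, c)) = 1 + max(0, 0, 0) = 1
depth(h(h(c, c, c), h(d, c, c), d)) = 1 + max(1, 1, 0) = 2
depth(g(d, c, e)) = 1 + max(0, 0, 0) = 1
depth(h(e, d, d)) = 1 + max(0, 0, 0) = 1
depth(h(h(h(c, c, c), h(d, c, c), d), g(d, c, e), h(e, d, d))) = 1 + max(2, 1, 1) = 3
depth(h(d, e, c)) = 1 + max(0, 0, 0) = 1
depth(g(e, c, d)) = 1 + max(0, 0, 0) = 1
depth(h(c, c, d)) = 1 + max(0, 0, 0) = 1
depth(h(h(d, e, c), g(e, c, d), h(c, c, d))) = 1 + max(1, 1, 1) = 2
depth(g(e, d, d)) = 1 + max(0, 0, 0) = 1
depth(g(c, d, e)) = 1 + max(0, 0, 0) = 1
depth(h(c, g(e, d, d), g(c, d, e))) = 1 + max(0, 1, 1) = 2
depth(h(h(h(d, e, c), g(e, c, d), h(c, c, d)), h(c, g(e, d, d), g(c, d, e)), c)) = 1 + max(2, 2, 0) = 3
depth(g(c, d, d)) = 1 + max(0, 0, 0) = 1
depth(h(h(h(h(d, e, c), g(e, c, d), h(c, c, d)), h(c, g(e, d, d), g(c, d, e)), c), g(c, d, d), e)) = 1 + max(3, 1, 0) = 4
depth(g(c, h(h(h(c, c, c), h(d, c, c), d), g(d, c, e), h(e, d, d)), h(h(h(h(d, e, c), g(e, c, d), h(c, c, d)), h(c, g(e, d, d), g(c, d, e)), c), g(c, d, d), e))) = 1 + max(0, 3, 4) = 5

5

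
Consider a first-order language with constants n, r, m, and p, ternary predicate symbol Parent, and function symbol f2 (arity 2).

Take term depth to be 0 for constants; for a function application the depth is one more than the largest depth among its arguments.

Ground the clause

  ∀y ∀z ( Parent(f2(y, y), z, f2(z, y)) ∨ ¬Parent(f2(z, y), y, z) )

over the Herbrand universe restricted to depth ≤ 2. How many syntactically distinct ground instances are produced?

Ground terms of depth ≤ 2:
  Let N_k = |{terms of depth ≤ k}|. Then N_0 = 4 and N_k = 4 + N_{k-1}^2 for k ≥ 1 (one summand per function symbol, arity giving the exponent).
  N_0 = 4
  N_1 = 4 + 4^2 = 20
  N_2 = 4 + 20^2 = 404
So there are 404 ground terms available for substitution.
The clause has 2 distinct variables (y, z), each appearing in the body. In the free term algebra distinct substitutions yield syntactically distinct ground instances.
Number of ground instances = 404^2 = 163216.

163216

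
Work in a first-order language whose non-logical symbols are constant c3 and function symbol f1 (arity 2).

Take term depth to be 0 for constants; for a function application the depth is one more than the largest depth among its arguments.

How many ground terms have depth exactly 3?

21

Let N_k = |{terms of depth ≤ k}|. Then N_0 = 1 and N_k = 1 + N_{k-1}^2 for k ≥ 1 (one summand per function symbol, arity giving the exponent).
N_0 = 1
N_1 = 1 + 1^2 = 2
N_2 = 1 + 2^2 = 5
N_3 = 1 + 5^2 = 26
Terms of depth exactly 3: N_3 − N_2 = 26 − 5 = 21.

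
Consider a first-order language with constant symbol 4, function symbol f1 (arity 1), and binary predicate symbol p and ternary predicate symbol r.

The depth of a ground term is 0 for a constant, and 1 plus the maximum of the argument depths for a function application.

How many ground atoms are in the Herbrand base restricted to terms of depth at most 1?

First count ground terms of depth ≤ 1.
Count level by level. With function symbols f1/1, the terms of depth ≤ k are the 1 constant together with each function applied to depth-≤(k−1) tuples, so N_k = 1 + N_{k-1}.
N_0 = 1
N_1 = 1 + 1 = 2
Explicitly: 4, f1(4).
So |H| = 2.
For each predicate symbol, the number of ground atoms is |H| raised to its arity; summing:
  p: 2^2 = 4;  r: 2^3 = 8
Total ground atoms: 4 + 8 = 12.

12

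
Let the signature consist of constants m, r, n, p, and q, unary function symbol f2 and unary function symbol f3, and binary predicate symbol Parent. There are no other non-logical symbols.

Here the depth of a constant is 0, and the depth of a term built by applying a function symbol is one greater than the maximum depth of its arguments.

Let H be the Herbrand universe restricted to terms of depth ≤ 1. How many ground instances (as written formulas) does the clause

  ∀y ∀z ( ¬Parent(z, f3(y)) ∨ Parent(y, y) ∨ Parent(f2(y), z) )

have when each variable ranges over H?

225

Ground terms of depth ≤ 1:
  Write N_k for the number of ground terms of depth ≤ k. A term of depth ≤ k is either a constant or a function symbol applied to arguments of depth ≤ k−1, so N_k = 5 + N_{k-1} + N_{k-1}.
  N_0 = 5
  N_1 = 5 + 5 + 5 = 15
So there are 15 ground terms available for substitution.
The clause has 2 distinct variables (y, z), each appearing in the body. In the free term algebra distinct substitutions yield syntactically distinct ground instances.
Number of ground instances = 15^2 = 225.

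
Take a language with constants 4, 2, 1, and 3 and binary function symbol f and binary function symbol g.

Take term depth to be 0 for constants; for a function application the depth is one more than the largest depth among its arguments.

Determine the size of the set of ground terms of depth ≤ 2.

Count level by level. With function symbols f/2, g/2, the terms of depth ≤ k are the 4 constants together with each function applied to depth-≤(k−1) tuples, so N_k = 4 + N_{k-1}^2 + N_{k-1}^2.
N_0 = 4
N_1 = 4 + 4^2 + 4^2 = 36
N_2 = 4 + 36^2 + 36^2 = 2596

2596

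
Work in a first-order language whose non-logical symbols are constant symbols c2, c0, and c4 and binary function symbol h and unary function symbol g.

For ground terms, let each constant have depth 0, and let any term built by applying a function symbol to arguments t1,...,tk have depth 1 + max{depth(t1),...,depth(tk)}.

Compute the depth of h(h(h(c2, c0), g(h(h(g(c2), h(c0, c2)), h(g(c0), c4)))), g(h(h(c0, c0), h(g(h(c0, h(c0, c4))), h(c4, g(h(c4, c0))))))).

depth(h(c2, c0)) = 1 + max(0, 0) = 1
depth(g(c2)) = 1 + depth(c2) = 1 + 0 = 1
depth(h(c0, c2)) = 1 + max(0, 0) = 1
depth(h(g(c2), h(c0, c2))) = 1 + max(1, 1) = 2
depth(g(c0)) = 1 + depth(c0) = 1 + 0 = 1
depth(h(g(c0), c4)) = 1 + max(1, 0) = 2
depth(h(h(g(c2), h(c0, c2)), h(g(c0), c4))) = 1 + max(2, 2) = 3
depth(g(h(h(g(c2), h(c0, c2)), h(g(c0), c4)))) = 1 + depth(h(h(g(c2), h(c0, c2)), h(g(c0), c4))) = 1 + 3 = 4
depth(h(h(c2, c0), g(h(h(g(c2), h(c0, c2)), h(g(c0), c4))))) = 1 + max(1, 4) = 5
depth(h(c0, c0)) = 1 + max(0, 0) = 1
depth(h(c0, c4)) = 1 + max(0, 0) = 1
depth(h(c0, h(c0, c4))) = 1 + max(0, 1) = 2
depth(g(h(c0, h(c0, c4)))) = 1 + depth(h(c0, h(c0, c4))) = 1 + 2 = 3
depth(h(c4, c0)) = 1 + max(0, 0) = 1
depth(g(h(c4, c0))) = 1 + depth(h(c4, c0)) = 1 + 1 = 2
depth(h(c4, g(h(c4, c0)))) = 1 + max(0, 2) = 3
depth(h(g(h(c0, h(c0, c4))), h(c4, g(h(c4, c0))))) = 1 + max(3, 3) = 4
depth(h(h(c0, c0), h(g(h(c0, h(c0, c4))), h(c4, g(h(c4, c0)))))) = 1 + max(1, 4) = 5
depth(g(h(h(c0, c0), h(g(h(c0, h(c0, c4))), h(c4, g(h(c4, c0))))))) = 1 + depth(h(h(c0, c0), h(g(h(c0, h(c0, c4))), h(c4, g(h(c4, c0)))))) = 1 + 5 = 6
depth(h(h(h(c2, c0), g(h(h(g(c2), h(c0, c2)), h(g(c0), c4)))), g(h(h(c0, c0), h(g(h(c0, h(c0, c4))), h(c4, g(h(c4, c0)))))))) = 1 + max(5, 6) = 7

7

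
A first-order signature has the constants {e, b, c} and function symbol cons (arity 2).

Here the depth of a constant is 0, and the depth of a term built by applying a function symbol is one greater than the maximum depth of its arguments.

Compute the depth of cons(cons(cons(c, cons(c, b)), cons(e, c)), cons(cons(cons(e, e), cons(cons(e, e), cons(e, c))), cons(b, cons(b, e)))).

5

depth(cons(c, b)) = 1 + max(0, 0) = 1
depth(cons(c, cons(c, b))) = 1 + max(0, 1) = 2
depth(cons(e, c)) = 1 + max(0, 0) = 1
depth(cons(cons(c, cons(c, b)), cons(e, c))) = 1 + max(2, 1) = 3
depth(cons(e, e)) = 1 + max(0, 0) = 1
depth(cons(cons(e, e), cons(e, c))) = 1 + max(1, 1) = 2
depth(cons(cons(e, e), cons(cons(e, e), cons(e, c)))) = 1 + max(1, 2) = 3
depth(cons(b, e)) = 1 + max(0, 0) = 1
depth(cons(b, cons(b, e))) = 1 + max(0, 1) = 2
depth(cons(cons(cons(e, e), cons(cons(e, e), cons(e, c))), cons(b, cons(b, e)))) = 1 + max(3, 2) = 4
depth(cons(cons(cons(c, cons(c, b)), cons(e, c)), cons(cons(cons(e, e), cons(cons(e, e), cons(e, c))), cons(b, cons(b, e))))) = 1 + max(3, 4) = 5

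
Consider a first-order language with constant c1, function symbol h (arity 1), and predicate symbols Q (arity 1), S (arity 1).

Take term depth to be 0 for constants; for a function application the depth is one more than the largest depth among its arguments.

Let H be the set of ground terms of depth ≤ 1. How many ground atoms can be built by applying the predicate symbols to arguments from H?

4

First count ground terms of depth ≤ 1.
If N_k denotes the number of depth-≤k ground terms, the 1 constant gives N_0 = 1, and each function symbol of arity r contributes N_{k-1}^r new terms at level k: N_k = 1 + N_{k-1}.
N_0 = 1
N_1 = 1 + 1 = 2
Explicitly: c1, h(c1).
So |H| = 2.
Ground atoms are formed by filling each argument slot of a predicate with a term from H, so an r-ary predicate gives |H|^r atoms:
  Q: 2;  S: 2
Total ground atoms: 2 + 2 = 4.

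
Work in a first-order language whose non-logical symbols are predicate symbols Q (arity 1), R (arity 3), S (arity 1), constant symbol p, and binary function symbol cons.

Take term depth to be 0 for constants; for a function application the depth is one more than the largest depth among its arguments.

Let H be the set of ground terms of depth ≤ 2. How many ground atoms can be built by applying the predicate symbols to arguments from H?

135

First count ground terms of depth ≤ 2.
Let N_k = |{terms of depth ≤ k}|. Then N_0 = 1 and N_k = 1 + N_{k-1}^2 for k ≥ 1 (one summand per function symbol, arity giving the exponent).
N_0 = 1
N_1 = 1 + 1^2 = 2
N_2 = 1 + 2^2 = 5
Explicitly: p, cons(p, p), cons(p, cons(p, p)), cons(cons(p, p), p), cons(cons(p, p), cons(p, p)).
So |H| = 5.
Each predicate of arity r yields |H|^r ground atoms (one per choice of an r-tuple from H):
  Q: 5;  R: 5^3 = 125;  S: 5
Total ground atoms: 5 + 125 + 5 = 135.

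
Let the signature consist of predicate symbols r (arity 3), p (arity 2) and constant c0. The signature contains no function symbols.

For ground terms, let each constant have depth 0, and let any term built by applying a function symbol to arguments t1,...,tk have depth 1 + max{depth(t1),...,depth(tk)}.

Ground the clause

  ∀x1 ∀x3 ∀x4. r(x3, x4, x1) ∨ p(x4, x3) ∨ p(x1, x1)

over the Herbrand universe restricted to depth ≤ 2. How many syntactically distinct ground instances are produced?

1

Ground terms of depth ≤ 2:
  With no function symbols every ground term is a constant, so there is exactly 1 ground term at every depth bound.
  N_0 = 1
  N_1 = 1
  N_2 = 1
  Explicitly: c0.
So there is exactly 1 ground term available for substitution.
There are 3 variables to instantiate (x1, x3, x4), each occurring in at least one literal, so different choices give different ground instances.
Number of ground instances = 1^3 = 1.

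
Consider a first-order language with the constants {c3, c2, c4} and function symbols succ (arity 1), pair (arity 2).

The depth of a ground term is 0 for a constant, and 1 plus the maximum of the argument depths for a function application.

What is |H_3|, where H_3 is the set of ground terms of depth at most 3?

Let N_k count ground terms of depth at most k. Each non-constant term of depth ≤ k is some function symbol applied to depth-≤(k−1) arguments, giving N_k = 3 + N_{k-1} + N_{k-1}^2.
N_0 = 3
N_1 = 3 + 3 + 3^2 = 15
N_2 = 3 + 15 + 15^2 = 243
N_3 = 3 + 243 + 243^2 = 59295

59295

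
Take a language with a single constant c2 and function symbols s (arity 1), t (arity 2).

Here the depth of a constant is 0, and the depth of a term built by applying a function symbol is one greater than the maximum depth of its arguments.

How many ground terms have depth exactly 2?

Write N_k for the number of ground terms of depth ≤ k. A term of depth ≤ k is either a constant or a function symbol applied to arguments of depth ≤ k−1, so N_k = 1 + N_{k-1} + N_{k-1}^2.
N_0 = 1
N_1 = 1 + 1 + 1^2 = 3
N_2 = 1 + 3 + 3^2 = 13
Terms of depth exactly 2: N_2 − N_1 = 13 − 3 = 10.

10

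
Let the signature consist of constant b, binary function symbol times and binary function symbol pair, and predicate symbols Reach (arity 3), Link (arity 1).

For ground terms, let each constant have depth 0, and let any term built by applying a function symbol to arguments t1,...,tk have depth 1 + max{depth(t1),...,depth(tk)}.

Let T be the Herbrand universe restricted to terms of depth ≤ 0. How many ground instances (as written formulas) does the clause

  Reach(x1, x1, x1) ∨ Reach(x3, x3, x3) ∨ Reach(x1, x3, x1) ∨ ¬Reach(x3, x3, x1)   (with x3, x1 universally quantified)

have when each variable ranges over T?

Ground terms of depth ≤ 0:
  Let N_k count ground terms of depth at most k. Each non-constant term of depth ≤ k is some function symbol applied to depth-≤(k−1) arguments, giving N_k = 1 + N_{k-1}^2 + N_{k-1}^2.
  N_0 = 1
  Explicitly: b.
So there is exactly 1 ground term available for substitution.
The body mentions every one of the 2 quantified variables; since ground terms form a free algebra, no two substitutions collapse to the same formula.
Number of ground instances = 1^2 = 1.

1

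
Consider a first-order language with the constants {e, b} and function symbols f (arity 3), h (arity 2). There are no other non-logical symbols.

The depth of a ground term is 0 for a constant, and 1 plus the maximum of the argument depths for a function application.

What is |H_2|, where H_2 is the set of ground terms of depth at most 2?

2942

Count level by level. With function symbols f/3, h/2, the terms of depth ≤ k are the 2 constants together with each function applied to depth-≤(k−1) tuples, so N_k = 2 + N_{k-1}^3 + N_{k-1}^2.
N_0 = 2
N_1 = 2 + 2^3 + 2^2 = 14
N_2 = 2 + 14^3 + 14^2 = 2942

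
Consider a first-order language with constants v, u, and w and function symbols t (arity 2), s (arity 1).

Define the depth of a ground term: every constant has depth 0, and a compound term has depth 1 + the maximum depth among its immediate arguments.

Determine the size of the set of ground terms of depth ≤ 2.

Count level by level. With function symbols t/2, s/1, the terms of depth ≤ k are the 3 constants together with each function applied to depth-≤(k−1) tuples, so N_k = 3 + N_{k-1}^2 + N_{k-1}.
N_0 = 3
N_1 = 3 + 3^2 + 3 = 15
N_2 = 3 + 15^2 + 15 = 243

243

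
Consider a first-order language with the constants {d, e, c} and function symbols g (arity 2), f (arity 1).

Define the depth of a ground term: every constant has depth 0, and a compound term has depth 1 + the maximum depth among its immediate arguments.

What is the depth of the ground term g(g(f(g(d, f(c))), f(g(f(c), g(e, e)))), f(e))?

5

depth(f(c)) = 1 + depth(c) = 1 + 0 = 1
depth(g(d, f(c))) = 1 + max(0, 1) = 2
depth(f(g(d, f(c)))) = 1 + depth(g(d, f(c))) = 1 + 2 = 3
depth(g(e, e)) = 1 + max(0, 0) = 1
depth(g(f(c), g(e, e))) = 1 + max(1, 1) = 2
depth(f(g(f(c), g(e, e)))) = 1 + depth(g(f(c), g(e, e))) = 1 + 2 = 3
depth(g(f(g(d, f(c))), f(g(f(c), g(e, e))))) = 1 + max(3, 3) = 4
depth(f(e)) = 1 + depth(e) = 1 + 0 = 1
depth(g(g(f(g(d, f(c))), f(g(f(c), g(e, e)))), f(e))) = 1 + max(4, 1) = 5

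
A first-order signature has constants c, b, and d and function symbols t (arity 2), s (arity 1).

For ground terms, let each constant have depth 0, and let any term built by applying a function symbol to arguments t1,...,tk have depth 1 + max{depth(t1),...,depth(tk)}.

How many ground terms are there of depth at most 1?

Count level by level. With function symbols t/2, s/1, the terms of depth ≤ k are the 3 constants together with each function applied to depth-≤(k−1) tuples, so N_k = 3 + N_{k-1}^2 + N_{k-1}.
N_0 = 3
N_1 = 3 + 3^2 + 3 = 15

15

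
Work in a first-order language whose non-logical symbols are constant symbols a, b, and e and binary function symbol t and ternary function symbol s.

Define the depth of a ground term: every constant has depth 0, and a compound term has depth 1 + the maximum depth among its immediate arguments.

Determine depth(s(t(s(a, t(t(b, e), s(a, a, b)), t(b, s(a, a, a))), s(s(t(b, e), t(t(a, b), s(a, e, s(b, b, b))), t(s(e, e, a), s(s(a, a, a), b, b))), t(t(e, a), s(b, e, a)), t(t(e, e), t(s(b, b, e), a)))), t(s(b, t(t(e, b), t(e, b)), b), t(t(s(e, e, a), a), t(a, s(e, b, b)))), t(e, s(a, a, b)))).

7

depth(t(b, e)) = 1 + max(0, 0) = 1
depth(s(a, a, b)) = 1 + max(0, 0, 0) = 1
depth(t(t(b, e), s(a, a, b))) = 1 + max(1, 1) = 2
depth(s(a, a, a)) = 1 + max(0, 0, 0) = 1
depth(t(b, s(a, a, a))) = 1 + max(0, 1) = 2
depth(s(a, t(t(b, e), s(a, a, b)), t(b, s(a, a, a)))) = 1 + max(0, 2, 2) = 3
depth(t(a, b)) = 1 + max(0, 0) = 1
depth(s(b, b, b)) = 1 + max(0, 0, 0) = 1
depth(s(a, e, s(b, b, b))) = 1 + max(0, 0, 1) = 2
depth(t(t(a, b), s(a, e, s(b, b, b)))) = 1 + max(1, 2) = 3
depth(s(e, e, a)) = 1 + max(0, 0, 0) = 1
depth(s(s(a, a, a), b, b)) = 1 + max(1, 0, 0) = 2
depth(t(s(e, e, a), s(s(a, a, a), b, b))) = 1 + max(1, 2) = 3
depth(s(t(b, e), t(t(a, b), s(a, e, s(b, b, b))), t(s(e, e, a), s(s(a, a, a), b, b)))) = 1 + max(1, 3, 3) = 4
depth(t(e, a)) = 1 + max(0, 0) = 1
depth(s(b, e, a)) = 1 + max(0, 0, 0) = 1
depth(t(t(e, a), s(b, e, a))) = 1 + max(1, 1) = 2
depth(t(e, e)) = 1 + max(0, 0) = 1
depth(s(b, b, e)) = 1 + max(0, 0, 0) = 1
depth(t(s(b, b, e), a)) = 1 + max(1, 0) = 2
depth(t(t(e, e), t(s(b, b, e), a))) = 1 + max(1, 2) = 3
depth(s(s(t(b, e), t(t(a, b), s(a, e, s(b, b, b))), t(s(e, e, a), s(s(a, a, a), b, b))), t(t(e, a), s(b, e, a)), t(t(e, e), t(s(b, b, e), a)))) = 1 + max(4, 2, 3) = 5
depth(t(s(a, t(t(b, e), s(a, a, b)), t(b, s(a, a, a))), s(s(t(b, e), t(t(a, b), s(a, e, s(b, b, b))), t(s(e, e, a), s(s(a, a, a), b, b))), t(t(e, a), s(b, e, a)), t(t(e, e), t(s(b, b, e), a))))) = 1 + max(3, 5) = 6
depth(t(e, b)) = 1 + max(0, 0) = 1
depth(t(t(e, b), t(e, b))) = 1 + max(1, 1) = 2
depth(s(b, t(t(e, b), t(e, b)), b)) = 1 + max(0, 2, 0) = 3
depth(t(s(e, e, a), a)) = 1 + max(1, 0) = 2
depth(s(e, b, b)) = 1 + max(0, 0, 0) = 1
depth(t(a, s(e, b, b))) = 1 + max(0, 1) = 2
depth(t(t(s(e, e, a), a), t(a, s(e, b, b)))) = 1 + max(2, 2) = 3
depth(t(s(b, t(t(e, b), t(e, b)), b), t(t(s(e, e, a), a), t(a, s(e, b, b))))) = 1 + max(3, 3) = 4
depth(t(e, s(a, a, b))) = 1 + max(0, 1) = 2
depth(s(t(s(a, t(t(b, e), s(a, a, b)), t(b, s(a, a, a))), s(s(t(b, e), t(t(a, b), s(a, e, s(b, b, b))), t(s(e, e, a), s(s(a, a, a), b, b))), t(t(e, a), s(b, e, a)), t(t(e, e), t(s(b, b, e), a)))), t(s(b, t(t(e, b), t(e, b)), b), t(t(s(e, e, a), a), t(a, s(e, b, b)))), t(e, s(a, a, b)))) = 1 + max(6, 4, 2) = 7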